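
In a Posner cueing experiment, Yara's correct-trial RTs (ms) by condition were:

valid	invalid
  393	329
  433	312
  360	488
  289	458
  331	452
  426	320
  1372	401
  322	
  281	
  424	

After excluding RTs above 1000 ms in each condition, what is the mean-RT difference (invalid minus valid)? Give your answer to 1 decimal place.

32.2 ms

valid: exclude 1372
M(valid) = 3259/9 = 362.111
M(invalid) = 2760/7 = 394.286
Difference = 394.286 − 362.111 = 32.175 ms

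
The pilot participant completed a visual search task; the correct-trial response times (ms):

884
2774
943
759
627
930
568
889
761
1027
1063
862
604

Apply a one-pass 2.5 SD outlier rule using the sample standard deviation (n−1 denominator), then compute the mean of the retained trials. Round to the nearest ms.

826 ms

n = 13, ΣRT = 12691, M = 976.231
Σ(x−M)² = 3795170.31; s = √(3795170.31/12) = 562.374
Cutoffs: 976.231 ± 2.5·562.374 → [-429.7, 2382.2]
Outside: 2774 → excluded.
Retained (n=12): Σ = 9917, mean = 9917/12 = 826.417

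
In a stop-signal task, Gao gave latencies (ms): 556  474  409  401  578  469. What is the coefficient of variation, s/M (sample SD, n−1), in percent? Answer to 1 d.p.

n = 6, Σ = 2887, M = 481.1667
Σ(x−M)² = 26810.833; s = √(26810.833/5) = 73.2268
CV = 73.2268 / 481.1667 = 0.15219 = 15.219%

15.2%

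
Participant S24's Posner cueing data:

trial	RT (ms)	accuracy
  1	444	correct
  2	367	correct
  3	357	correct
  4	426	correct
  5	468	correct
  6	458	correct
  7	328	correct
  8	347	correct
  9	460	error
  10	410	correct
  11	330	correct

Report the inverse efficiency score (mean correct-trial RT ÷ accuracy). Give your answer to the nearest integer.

Correct trials (n=10): 444, 367, 357, 426, 468, 458, 328, 347, 410, 330
Mean correct RT = 3935/10 = 393.5000 ms
Proportion correct = 10/11
IES = 393.5000 / (10/11) = 432.850 ms

433 ms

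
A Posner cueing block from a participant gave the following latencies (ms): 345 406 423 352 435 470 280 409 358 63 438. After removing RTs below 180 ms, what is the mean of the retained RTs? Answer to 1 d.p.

Excluded: 63
Retained (n=10): Σ = 3916
Mean = 3916/10 = 391.6000

391.6 ms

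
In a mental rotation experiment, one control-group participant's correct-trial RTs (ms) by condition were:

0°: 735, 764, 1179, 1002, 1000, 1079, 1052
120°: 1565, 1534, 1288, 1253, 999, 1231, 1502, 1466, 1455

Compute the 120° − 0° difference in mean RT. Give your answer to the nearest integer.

393 ms

M(0°) = 6811/7 = 973.000
M(120°) = 12293/9 = 1365.889
Difference = 1365.889 − 973.000 = 392.889 ms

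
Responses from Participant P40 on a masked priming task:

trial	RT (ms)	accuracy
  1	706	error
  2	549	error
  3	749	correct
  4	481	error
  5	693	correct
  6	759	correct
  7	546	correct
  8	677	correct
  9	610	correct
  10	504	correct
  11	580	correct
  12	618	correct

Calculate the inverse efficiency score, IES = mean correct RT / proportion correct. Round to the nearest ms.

Correct trials (n=9): 749, 693, 759, 546, 677, 610, 504, 580, 618
Mean correct RT = 5736/9 = 637.3333 ms
Proportion correct = 9/12
IES = 637.3333 / (9/12) = 849.778 ms

850 ms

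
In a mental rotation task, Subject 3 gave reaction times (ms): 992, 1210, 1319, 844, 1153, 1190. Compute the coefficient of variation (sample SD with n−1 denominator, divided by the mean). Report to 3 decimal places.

0.153

n = 6, Σ = 6708, M = 1118.0000
Σ(x−M)² = 146226.000; s = √(146226.000/5) = 171.0123
CV = 171.0123 / 1118.0000 = 0.15296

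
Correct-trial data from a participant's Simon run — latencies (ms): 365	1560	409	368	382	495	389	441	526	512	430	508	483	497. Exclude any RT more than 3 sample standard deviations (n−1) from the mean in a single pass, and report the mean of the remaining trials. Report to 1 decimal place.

446.5 ms

n = 14, ΣRT = 7365, M = 526.071
Σ(x−M)² = 1193846.93; s = √(1193846.93/13) = 303.042
Cutoffs: 526.071 ± 3·303.042 → [-383.1, 1435.2]
Outside: 1560 → excluded.
Retained (n=13): Σ = 5805, mean = 5805/13 = 446.538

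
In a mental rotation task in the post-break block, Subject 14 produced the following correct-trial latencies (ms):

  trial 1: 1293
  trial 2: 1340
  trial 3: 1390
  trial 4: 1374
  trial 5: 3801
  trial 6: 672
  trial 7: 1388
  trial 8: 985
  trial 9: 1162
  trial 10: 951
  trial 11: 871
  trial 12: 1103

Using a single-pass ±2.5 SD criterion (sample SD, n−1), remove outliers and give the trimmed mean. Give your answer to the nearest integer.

n = 12, ΣRT = 16330, M = 1360.833
Σ(x−M)² = 7090865.67; s = √(7090865.67/11) = 802.885
Cutoffs: 1360.833 ± 2.5·802.885 → [-646.4, 3368.0]
Outside: 3801 → excluded.
Retained (n=11): Σ = 12529, mean = 12529/11 = 1139.000

1139 ms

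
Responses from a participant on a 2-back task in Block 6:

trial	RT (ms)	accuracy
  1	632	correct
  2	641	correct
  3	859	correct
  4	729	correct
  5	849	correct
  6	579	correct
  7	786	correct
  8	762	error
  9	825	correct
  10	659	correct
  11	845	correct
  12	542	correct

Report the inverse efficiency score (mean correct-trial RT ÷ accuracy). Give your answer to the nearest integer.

Correct trials (n=11): 632, 641, 859, 729, 849, 579, 786, 825, 659, 845, 542
Mean correct RT = 7946/11 = 722.3636 ms
Proportion correct = 11/12
IES = 722.3636 / (11/12) = 788.033 ms

788 ms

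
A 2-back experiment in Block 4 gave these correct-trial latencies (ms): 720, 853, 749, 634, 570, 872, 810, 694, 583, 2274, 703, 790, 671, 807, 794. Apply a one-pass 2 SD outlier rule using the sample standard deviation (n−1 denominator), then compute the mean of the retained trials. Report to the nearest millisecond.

n = 15, ΣRT = 12524, M = 834.933
Σ(x−M)² = 2336480.93; s = √(2336480.93/14) = 408.524
Cutoffs: 834.933 ± 2·408.524 → [17.9, 1652.0]
Outside: 2274 → excluded.
Retained (n=14): Σ = 10250, mean = 10250/14 = 732.143

732 ms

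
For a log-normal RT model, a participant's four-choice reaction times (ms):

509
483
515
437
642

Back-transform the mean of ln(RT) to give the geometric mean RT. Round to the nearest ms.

513 ms

ln(RT): 6.2324, 6.1800, 6.2442, 6.0799, 6.4646
Mean ln(RT) = 31.2012/5 = 6.24023
Geometric mean = exp(6.24023) = 512.98 ms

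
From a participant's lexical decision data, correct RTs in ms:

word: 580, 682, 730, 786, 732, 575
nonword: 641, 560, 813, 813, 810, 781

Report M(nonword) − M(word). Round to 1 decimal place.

M(word) = 4085/6 = 680.833
M(nonword) = 4418/6 = 736.333
Difference = 736.333 − 680.833 = 55.500 ms

55.5 ms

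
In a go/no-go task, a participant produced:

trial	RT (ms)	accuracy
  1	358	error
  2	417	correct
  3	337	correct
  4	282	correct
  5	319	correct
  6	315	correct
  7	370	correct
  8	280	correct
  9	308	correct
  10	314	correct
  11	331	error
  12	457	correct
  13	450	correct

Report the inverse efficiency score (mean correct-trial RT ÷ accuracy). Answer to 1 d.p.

413.5 ms

Correct trials (n=11): 417, 337, 282, 319, 315, 370, 280, 308, 314, 457, 450
Mean correct RT = 3849/11 = 349.9091 ms
Proportion correct = 11/13
IES = 349.9091 / (11/13) = 413.529 ms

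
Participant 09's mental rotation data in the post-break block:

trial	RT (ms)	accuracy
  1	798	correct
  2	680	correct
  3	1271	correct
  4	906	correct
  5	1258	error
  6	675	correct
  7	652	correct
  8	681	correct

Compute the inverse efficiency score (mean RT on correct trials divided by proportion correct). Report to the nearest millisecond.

925 ms

Correct trials (n=7): 798, 680, 1271, 906, 675, 652, 681
Mean correct RT = 5663/7 = 809.0000 ms
Proportion correct = 7/8
IES = 809.0000 / (7/8) = 924.571 ms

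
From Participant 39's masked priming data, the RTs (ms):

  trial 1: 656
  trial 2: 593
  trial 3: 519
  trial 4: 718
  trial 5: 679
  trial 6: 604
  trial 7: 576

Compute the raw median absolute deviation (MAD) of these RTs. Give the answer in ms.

52 ms

Sorted: 519, 576, 593, 604, 656, 679, 718 → median = 604
|x − 604|: 52, 11, 85, 114, 75, 0, 28
Sorted deviations: 0, 11, 28, 52, 75, 85, 114 → MAD = 52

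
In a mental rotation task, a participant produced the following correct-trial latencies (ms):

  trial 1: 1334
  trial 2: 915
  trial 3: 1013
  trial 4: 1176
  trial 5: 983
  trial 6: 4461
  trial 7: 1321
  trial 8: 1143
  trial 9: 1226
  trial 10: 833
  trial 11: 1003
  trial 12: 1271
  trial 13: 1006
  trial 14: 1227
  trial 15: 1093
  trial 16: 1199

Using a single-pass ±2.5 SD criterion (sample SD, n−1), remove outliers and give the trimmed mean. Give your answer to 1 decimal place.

n = 16, ΣRT = 21204, M = 1325.250
Σ(x−M)² = 10811855.00; s = √(10811855.00/15) = 848.994
Cutoffs: 1325.250 ± 2.5·848.994 → [-797.2, 3447.7]
Outside: 4461 → excluded.
Retained (n=15): Σ = 16743, mean = 16743/15 = 1116.200

1116.2 ms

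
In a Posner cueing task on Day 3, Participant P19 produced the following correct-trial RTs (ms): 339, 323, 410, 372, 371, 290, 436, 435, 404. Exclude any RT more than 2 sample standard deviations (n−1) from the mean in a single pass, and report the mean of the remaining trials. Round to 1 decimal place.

375.6 ms

n = 9, ΣRT = 3380, M = 375.556
Σ(x−M)² = 20634.22; s = √(20634.22/8) = 50.787
Cutoffs: 375.556 ± 2·50.787 → [274.0, 477.1]
No RTs fall outside the cutoffs; all 9 retained. Mean = 3380/9 = 375.556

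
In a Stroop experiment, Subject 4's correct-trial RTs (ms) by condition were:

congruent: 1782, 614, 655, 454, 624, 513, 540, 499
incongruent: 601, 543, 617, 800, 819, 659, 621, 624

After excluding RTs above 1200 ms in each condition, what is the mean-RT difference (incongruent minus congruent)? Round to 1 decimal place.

congruent: exclude 1782
M(congruent) = 3899/7 = 557.000
M(incongruent) = 5284/8 = 660.500
Difference = 660.500 − 557.000 = 103.500 ms

103.5 ms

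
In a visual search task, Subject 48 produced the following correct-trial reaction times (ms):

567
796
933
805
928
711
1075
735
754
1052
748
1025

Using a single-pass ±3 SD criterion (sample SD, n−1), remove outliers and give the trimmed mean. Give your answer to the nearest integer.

844 ms

n = 12, ΣRT = 10129, M = 844.083
Σ(x−M)² = 271802.92; s = √(271802.92/11) = 157.192
Cutoffs: 844.083 ± 3·157.192 → [372.5, 1315.7]
No RTs fall outside the cutoffs; all 12 retained. Mean = 10129/12 = 844.083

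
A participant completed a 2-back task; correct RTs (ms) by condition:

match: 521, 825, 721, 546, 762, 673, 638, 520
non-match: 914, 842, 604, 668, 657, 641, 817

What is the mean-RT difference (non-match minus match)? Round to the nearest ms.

84 ms

M(match) = 5206/8 = 650.750
M(non-match) = 5143/7 = 734.714
Difference = 734.714 − 650.750 = 83.964 ms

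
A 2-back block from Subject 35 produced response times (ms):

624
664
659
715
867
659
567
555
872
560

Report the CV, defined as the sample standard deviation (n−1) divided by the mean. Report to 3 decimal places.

n = 10, Σ = 6742, M = 674.2000
Σ(x−M)² = 119789.600; s = √(119789.600/9) = 115.3688
CV = 115.3688 / 674.2000 = 0.17112

0.171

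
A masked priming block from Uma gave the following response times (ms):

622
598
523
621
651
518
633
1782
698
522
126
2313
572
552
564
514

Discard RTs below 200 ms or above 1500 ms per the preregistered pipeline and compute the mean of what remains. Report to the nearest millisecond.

Excluded: 126, 1782, 2313
Retained (n=13): Σ = 7588
Mean = 7588/13 = 583.6923

584 ms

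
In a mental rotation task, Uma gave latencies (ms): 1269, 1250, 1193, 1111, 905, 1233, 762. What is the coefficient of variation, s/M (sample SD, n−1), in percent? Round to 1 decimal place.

17.7%

n = 7, Σ = 7723, M = 1103.2857
Σ(x−M)² = 229713.429; s = √(229713.429/6) = 195.6670
CV = 195.6670 / 1103.2857 = 0.17735 = 17.735%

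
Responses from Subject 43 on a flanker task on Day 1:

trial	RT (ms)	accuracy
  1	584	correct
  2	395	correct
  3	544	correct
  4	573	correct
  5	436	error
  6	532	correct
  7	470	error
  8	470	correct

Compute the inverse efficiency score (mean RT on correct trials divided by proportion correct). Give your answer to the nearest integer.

688 ms

Correct trials (n=6): 584, 395, 544, 573, 532, 470
Mean correct RT = 3098/6 = 516.3333 ms
Proportion correct = 6/8
IES = 516.3333 / (6/8) = 688.444 ms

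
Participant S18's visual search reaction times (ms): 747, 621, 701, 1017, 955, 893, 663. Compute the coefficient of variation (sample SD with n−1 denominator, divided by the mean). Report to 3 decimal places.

n = 7, Σ = 5597, M = 799.5714
Σ(x−M)² = 143181.714; s = √(143181.714/6) = 154.4785
CV = 154.4785 / 799.5714 = 0.19320

0.193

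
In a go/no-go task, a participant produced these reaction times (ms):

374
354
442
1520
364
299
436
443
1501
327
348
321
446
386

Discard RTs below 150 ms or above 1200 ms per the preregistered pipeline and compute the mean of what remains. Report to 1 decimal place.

Excluded: 1501, 1520
Retained (n=12): Σ = 4540
Mean = 4540/12 = 378.3333

378.3 ms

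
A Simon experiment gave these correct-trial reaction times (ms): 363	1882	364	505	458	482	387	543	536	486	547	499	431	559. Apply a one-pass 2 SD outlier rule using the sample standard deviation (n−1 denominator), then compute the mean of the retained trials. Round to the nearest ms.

474 ms

n = 14, ΣRT = 8042, M = 574.429
Σ(x−M)² = 1898309.43; s = √(1898309.43/13) = 382.131
Cutoffs: 574.429 ± 2·382.131 → [-189.8, 1338.7]
Outside: 1882 → excluded.
Retained (n=13): Σ = 6160, mean = 6160/13 = 473.846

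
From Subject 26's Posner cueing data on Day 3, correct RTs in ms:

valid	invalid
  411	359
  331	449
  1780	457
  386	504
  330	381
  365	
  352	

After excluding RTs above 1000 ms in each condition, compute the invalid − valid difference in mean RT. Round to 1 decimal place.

67.5 ms

valid: exclude 1780
M(valid) = 2175/6 = 362.500
M(invalid) = 2150/5 = 430.000
Difference = 430.000 − 362.500 = 67.500 ms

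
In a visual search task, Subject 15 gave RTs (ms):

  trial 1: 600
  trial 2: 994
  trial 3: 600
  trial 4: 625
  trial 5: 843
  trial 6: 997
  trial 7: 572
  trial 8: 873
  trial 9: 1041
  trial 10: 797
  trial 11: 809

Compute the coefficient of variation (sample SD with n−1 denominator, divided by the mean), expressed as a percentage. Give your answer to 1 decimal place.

n = 11, Σ = 8751, M = 795.5455
Σ(x−M)² = 304184.727; s = √(304184.727/10) = 174.4089
CV = 174.4089 / 795.5455 = 0.21923 = 21.923%

21.9%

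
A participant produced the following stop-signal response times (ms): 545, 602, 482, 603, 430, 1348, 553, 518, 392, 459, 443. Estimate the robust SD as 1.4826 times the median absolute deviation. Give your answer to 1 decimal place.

111.2 ms

Sorted: 392, 430, 443, 459, 482, 518, 545, 553, 602, 603, 1348 → median = 518
|x − 518| sorted: 0, 27, 35, 36, 59, 75, 84, 85, 88, 126, 830 → MAD = 75
Robust SD ≈ 1.4826 × 75 = 111.195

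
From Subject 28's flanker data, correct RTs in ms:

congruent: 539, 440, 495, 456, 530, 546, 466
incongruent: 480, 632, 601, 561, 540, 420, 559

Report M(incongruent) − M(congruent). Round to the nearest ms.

M(congruent) = 3472/7 = 496.000
M(incongruent) = 3793/7 = 541.857
Difference = 541.857 − 496.000 = 45.857 ms

46 ms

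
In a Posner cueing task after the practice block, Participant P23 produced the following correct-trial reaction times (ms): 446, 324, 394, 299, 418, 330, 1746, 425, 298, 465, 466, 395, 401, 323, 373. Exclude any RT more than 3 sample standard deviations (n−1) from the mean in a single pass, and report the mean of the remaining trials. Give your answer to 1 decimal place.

n = 15, ΣRT = 7103, M = 473.533
Σ(x−M)² = 1780255.73; s = √(1780255.73/14) = 356.597
Cutoffs: 473.533 ± 3·356.597 → [-596.3, 1543.3]
Outside: 1746 → excluded.
Retained (n=14): Σ = 5357, mean = 5357/14 = 382.643

382.6 ms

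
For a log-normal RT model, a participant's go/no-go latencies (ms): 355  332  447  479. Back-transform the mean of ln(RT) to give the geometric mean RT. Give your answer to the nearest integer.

399 ms

ln(RT): 5.8721, 5.8051, 6.1026, 6.1717
Mean ln(RT) = 23.9515/4 = 5.98788
Geometric mean = exp(5.98788) = 398.57 ms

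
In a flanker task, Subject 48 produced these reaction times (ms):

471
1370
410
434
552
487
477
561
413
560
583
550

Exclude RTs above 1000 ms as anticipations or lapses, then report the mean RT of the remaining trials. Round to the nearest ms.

Excluded: 1370
Retained (n=11): Σ = 5498
Mean = 5498/11 = 499.8182

500 ms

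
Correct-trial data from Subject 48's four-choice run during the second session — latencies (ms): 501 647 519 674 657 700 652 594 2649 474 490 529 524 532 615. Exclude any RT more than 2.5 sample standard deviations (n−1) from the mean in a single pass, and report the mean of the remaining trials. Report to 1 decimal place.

579.1 ms

n = 15, ΣRT = 10757, M = 717.133
Σ(x−M)² = 4076275.73; s = √(4076275.73/14) = 539.595
Cutoffs: 717.133 ± 2.5·539.595 → [-631.9, 2066.1]
Outside: 2649 → excluded.
Retained (n=14): Σ = 8108, mean = 8108/14 = 579.143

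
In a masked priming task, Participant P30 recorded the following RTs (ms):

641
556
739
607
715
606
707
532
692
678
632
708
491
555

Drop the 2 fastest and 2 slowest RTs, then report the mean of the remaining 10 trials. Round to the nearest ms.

Sorted: 491, 532, 555, 556, 606, 607, 632, 641, 678, 692, 707, 708, 715, 739
Drop lowest 2 (491, 532) and highest 2 (715, 739)
Remaining (n=10): Σ = 6382, mean = 6382/10 = 638.200

638 ms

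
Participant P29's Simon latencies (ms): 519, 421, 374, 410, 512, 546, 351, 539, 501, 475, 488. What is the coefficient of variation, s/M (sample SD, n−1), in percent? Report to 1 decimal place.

n = 11, Σ = 5136, M = 466.9091
Σ(x−M)² = 45284.909; s = √(45284.909/10) = 67.2941
CV = 67.2941 / 466.9091 = 0.14413 = 14.413%

14.4%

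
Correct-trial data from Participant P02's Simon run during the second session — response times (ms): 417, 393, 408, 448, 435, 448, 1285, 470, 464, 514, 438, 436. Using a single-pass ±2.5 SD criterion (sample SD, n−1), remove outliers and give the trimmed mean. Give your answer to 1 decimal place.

n = 12, ΣRT = 6156, M = 513.000
Σ(x−M)² = 660964.00; s = √(660964.00/11) = 245.128
Cutoffs: 513.000 ± 2.5·245.128 → [-99.8, 1125.8]
Outside: 1285 → excluded.
Retained (n=11): Σ = 4871, mean = 4871/11 = 442.818

442.8 ms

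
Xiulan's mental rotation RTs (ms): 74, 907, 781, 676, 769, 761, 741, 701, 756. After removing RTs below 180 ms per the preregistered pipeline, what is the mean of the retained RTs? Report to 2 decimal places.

Excluded: 74
Retained (n=8): Σ = 6092
Mean = 6092/8 = 761.5000

761.50 ms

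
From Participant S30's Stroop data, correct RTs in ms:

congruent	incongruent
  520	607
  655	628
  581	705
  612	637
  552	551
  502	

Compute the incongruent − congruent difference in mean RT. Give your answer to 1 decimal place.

55.3 ms

M(congruent) = 3422/6 = 570.333
M(incongruent) = 3128/5 = 625.600
Difference = 625.600 − 570.333 = 55.267 ms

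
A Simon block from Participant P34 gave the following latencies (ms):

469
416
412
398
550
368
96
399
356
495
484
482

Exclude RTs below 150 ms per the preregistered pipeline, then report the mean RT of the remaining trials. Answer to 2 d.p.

439.00 ms

Excluded: 96
Retained (n=11): Σ = 4829
Mean = 4829/11 = 439.0000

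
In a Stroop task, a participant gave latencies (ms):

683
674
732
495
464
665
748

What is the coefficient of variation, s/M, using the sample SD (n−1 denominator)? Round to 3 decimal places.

0.176

n = 7, Σ = 4461, M = 637.2857
Σ(x−M)² = 75707.429; s = √(75707.429/6) = 112.3294
CV = 112.3294 / 637.2857 = 0.17626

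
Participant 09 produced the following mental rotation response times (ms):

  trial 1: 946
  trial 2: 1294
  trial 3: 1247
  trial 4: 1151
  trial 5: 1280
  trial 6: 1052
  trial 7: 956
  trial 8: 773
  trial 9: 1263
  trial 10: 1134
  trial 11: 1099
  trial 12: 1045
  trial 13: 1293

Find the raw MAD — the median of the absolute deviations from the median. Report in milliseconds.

129 ms

Sorted: 773, 946, 956, 1045, 1052, 1099, 1134, 1151, 1247, 1263, 1280, 1293, 1294 → median = 1134
|x − 1134|: 188, 160, 113, 17, 146, 82, 178, 361, 129, 0, 35, 89, 159
Sorted deviations: 0, 17, 35, 82, 89, 113, 129, 146, 159, 160, 178, 188, 361 → MAD = 129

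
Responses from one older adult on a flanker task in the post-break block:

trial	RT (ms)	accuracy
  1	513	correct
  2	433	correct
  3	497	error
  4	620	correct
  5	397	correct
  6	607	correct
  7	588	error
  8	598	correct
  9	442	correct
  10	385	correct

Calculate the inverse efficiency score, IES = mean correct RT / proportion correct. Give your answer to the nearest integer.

Correct trials (n=8): 513, 433, 620, 397, 607, 598, 442, 385
Mean correct RT = 3995/8 = 499.3750 ms
Proportion correct = 8/10
IES = 499.3750 / (8/10) = 624.219 ms

624 ms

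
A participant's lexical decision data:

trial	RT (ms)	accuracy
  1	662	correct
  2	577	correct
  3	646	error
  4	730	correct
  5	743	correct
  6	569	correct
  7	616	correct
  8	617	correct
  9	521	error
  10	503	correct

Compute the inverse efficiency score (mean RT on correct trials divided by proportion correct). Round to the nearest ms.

784 ms

Correct trials (n=8): 662, 577, 730, 743, 569, 616, 617, 503
Mean correct RT = 5017/8 = 627.1250 ms
Proportion correct = 8/10
IES = 627.1250 / (8/10) = 783.906 ms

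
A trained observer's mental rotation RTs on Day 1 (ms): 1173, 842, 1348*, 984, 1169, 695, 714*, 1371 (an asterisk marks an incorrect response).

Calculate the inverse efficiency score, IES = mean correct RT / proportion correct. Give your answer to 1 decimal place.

1385.3 ms

Correct trials (n=6): 1173, 842, 984, 1169, 695, 1371
Mean correct RT = 6234/6 = 1039.0000 ms
Proportion correct = 6/8
IES = 1039.0000 / (6/8) = 1385.333 ms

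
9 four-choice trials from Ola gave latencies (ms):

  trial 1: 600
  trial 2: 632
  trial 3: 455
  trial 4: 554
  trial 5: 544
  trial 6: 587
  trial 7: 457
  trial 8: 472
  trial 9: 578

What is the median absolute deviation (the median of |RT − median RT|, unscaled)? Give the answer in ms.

Sorted: 455, 457, 472, 544, 554, 578, 587, 600, 632 → median = 554
|x − 554|: 46, 78, 99, 0, 10, 33, 97, 82, 24
Sorted deviations: 0, 10, 24, 33, 46, 78, 82, 97, 99 → MAD = 46

46 ms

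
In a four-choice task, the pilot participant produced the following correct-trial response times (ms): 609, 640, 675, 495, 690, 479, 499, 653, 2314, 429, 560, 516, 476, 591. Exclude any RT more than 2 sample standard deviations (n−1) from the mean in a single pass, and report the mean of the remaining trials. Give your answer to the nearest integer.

562 ms

n = 14, ΣRT = 9626, M = 687.571
Σ(x−M)² = 2937869.43; s = √(2937869.43/13) = 475.384
Cutoffs: 687.571 ± 2·475.384 → [-263.2, 1638.3]
Outside: 2314 → excluded.
Retained (n=13): Σ = 7312, mean = 7312/13 = 562.462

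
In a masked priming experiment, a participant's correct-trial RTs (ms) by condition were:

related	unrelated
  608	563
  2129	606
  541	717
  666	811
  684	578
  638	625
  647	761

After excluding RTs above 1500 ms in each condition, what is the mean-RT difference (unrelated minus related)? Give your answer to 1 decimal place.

35.2 ms

related: exclude 2129
M(related) = 3784/6 = 630.667
M(unrelated) = 4661/7 = 665.857
Difference = 665.857 − 630.667 = 35.190 ms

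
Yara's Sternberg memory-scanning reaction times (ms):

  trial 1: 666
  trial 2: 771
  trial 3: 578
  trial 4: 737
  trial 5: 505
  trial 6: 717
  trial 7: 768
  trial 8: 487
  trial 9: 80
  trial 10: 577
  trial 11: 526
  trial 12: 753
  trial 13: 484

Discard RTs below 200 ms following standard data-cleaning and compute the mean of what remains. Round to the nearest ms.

631 ms

Excluded: 80
Retained (n=12): Σ = 7569
Mean = 7569/12 = 630.7500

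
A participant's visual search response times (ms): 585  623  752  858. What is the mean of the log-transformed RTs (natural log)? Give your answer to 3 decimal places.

6.546

ln(RT): 6.3716, 6.4345, 6.6227, 6.7546
Σ ln(RT) = 26.1835
Mean = 26.1835/4 = 6.54587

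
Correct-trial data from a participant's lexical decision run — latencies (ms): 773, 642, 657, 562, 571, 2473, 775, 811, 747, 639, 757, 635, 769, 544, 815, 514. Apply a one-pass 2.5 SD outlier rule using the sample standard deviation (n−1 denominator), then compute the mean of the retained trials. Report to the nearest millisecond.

n = 16, ΣRT = 12684, M = 792.750
Σ(x−M)² = 3160383.00; s = √(3160383.00/15) = 459.012
Cutoffs: 792.750 ± 2.5·459.012 → [-354.8, 1940.3]
Outside: 2473 → excluded.
Retained (n=15): Σ = 10211, mean = 10211/15 = 680.733

681 ms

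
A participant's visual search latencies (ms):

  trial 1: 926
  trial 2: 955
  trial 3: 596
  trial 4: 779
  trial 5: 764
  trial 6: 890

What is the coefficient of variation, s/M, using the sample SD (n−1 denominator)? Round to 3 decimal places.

n = 6, Σ = 4910, M = 818.3333
Σ(x−M)² = 89337.333; s = √(89337.333/5) = 133.6692
CV = 133.6692 / 818.3333 = 0.16334

0.163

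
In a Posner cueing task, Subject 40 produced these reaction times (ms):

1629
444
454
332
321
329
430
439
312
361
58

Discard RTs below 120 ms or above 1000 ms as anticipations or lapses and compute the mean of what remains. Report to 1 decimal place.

Excluded: 58, 1629
Retained (n=9): Σ = 3422
Mean = 3422/9 = 380.2222

380.2 ms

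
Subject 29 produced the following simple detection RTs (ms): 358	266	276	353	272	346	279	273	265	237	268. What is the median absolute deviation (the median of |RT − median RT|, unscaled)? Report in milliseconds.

7 ms

Sorted: 237, 265, 266, 268, 272, 273, 276, 279, 346, 353, 358 → median = 273
|x − 273|: 85, 7, 3, 80, 1, 73, 6, 0, 8, 36, 5
Sorted deviations: 0, 1, 3, 5, 6, 7, 8, 36, 73, 80, 85 → MAD = 7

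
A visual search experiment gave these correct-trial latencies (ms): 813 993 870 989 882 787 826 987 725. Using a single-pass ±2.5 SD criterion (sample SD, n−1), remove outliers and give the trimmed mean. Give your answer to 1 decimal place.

n = 9, ΣRT = 7872, M = 874.667
Σ(x−M)² = 76026.00; s = √(76026.00/8) = 97.485
Cutoffs: 874.667 ± 2.5·97.485 → [631.0, 1118.4]
No RTs fall outside the cutoffs; all 9 retained. Mean = 7872/9 = 874.667

874.7 ms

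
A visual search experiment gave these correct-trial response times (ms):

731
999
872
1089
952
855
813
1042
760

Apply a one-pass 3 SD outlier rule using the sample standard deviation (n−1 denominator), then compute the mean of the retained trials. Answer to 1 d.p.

901.4 ms

n = 9, ΣRT = 8113, M = 901.444
Σ(x−M)² = 126910.22; s = √(126910.22/8) = 125.951
Cutoffs: 901.444 ± 3·125.951 → [523.6, 1279.3]
No RTs fall outside the cutoffs; all 9 retained. Mean = 8113/9 = 901.444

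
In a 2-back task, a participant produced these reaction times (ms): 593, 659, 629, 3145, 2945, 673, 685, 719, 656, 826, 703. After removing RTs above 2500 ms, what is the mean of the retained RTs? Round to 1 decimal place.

682.6 ms

Excluded: 2945, 3145
Retained (n=9): Σ = 6143
Mean = 6143/9 = 682.5556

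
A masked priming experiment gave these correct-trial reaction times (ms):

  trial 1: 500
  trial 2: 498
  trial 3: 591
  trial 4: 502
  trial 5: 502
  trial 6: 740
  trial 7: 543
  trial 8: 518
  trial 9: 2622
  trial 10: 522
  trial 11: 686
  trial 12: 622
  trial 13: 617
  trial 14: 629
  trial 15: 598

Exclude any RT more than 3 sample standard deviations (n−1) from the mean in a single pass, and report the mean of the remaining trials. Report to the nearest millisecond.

n = 15, ΣRT = 10690, M = 712.667
Σ(x−M)² = 3982441.33; s = √(3982441.33/14) = 533.348
Cutoffs: 712.667 ± 3·533.348 → [-887.4, 2312.7]
Outside: 2622 → excluded.
Retained (n=14): Σ = 8068, mean = 8068/14 = 576.286

576 ms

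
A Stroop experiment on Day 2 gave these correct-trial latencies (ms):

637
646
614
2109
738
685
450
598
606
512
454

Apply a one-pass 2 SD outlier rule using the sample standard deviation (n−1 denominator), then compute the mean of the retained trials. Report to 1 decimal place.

n = 11, ΣRT = 8049, M = 731.727
Σ(x−M)² = 2167758.18; s = √(2167758.18/10) = 465.592
Cutoffs: 731.727 ± 2·465.592 → [-199.5, 1662.9]
Outside: 2109 → excluded.
Retained (n=10): Σ = 5940, mean = 5940/10 = 594.000

594.0 ms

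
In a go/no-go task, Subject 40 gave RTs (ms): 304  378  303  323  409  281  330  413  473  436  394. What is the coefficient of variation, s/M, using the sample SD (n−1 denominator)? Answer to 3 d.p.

n = 11, Σ = 4044, M = 367.6364
Σ(x−M)² = 39488.545; s = √(39488.545/10) = 62.8399
CV = 62.8399 / 367.6364 = 0.17093

0.171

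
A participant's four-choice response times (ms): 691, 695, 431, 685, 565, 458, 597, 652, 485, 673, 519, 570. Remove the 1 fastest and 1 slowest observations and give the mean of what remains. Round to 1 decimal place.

589.5 ms

Sorted: 431, 458, 485, 519, 565, 570, 597, 652, 673, 685, 691, 695
Drop lowest 1 (431) and highest 1 (695)
Remaining (n=10): Σ = 5895, mean = 5895/10 = 589.500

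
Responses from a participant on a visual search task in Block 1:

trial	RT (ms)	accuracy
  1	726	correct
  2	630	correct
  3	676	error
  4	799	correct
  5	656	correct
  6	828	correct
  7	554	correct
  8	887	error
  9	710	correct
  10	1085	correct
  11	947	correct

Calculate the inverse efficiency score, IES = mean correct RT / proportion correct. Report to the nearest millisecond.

Correct trials (n=9): 726, 630, 799, 656, 828, 554, 710, 1085, 947
Mean correct RT = 6935/9 = 770.5556 ms
Proportion correct = 9/11
IES = 770.5556 / (9/11) = 941.790 ms

942 ms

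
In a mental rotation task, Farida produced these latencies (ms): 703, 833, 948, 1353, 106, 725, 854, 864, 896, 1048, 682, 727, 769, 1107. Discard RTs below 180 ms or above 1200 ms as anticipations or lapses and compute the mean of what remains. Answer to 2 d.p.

Excluded: 106, 1353
Retained (n=12): Σ = 10156
Mean = 10156/12 = 846.3333

846.33 ms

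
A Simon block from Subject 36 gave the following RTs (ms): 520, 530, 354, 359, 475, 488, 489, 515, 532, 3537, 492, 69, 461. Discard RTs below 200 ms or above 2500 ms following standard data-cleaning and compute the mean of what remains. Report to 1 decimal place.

Excluded: 69, 3537
Retained (n=11): Σ = 5215
Mean = 5215/11 = 474.0909

474.1 ms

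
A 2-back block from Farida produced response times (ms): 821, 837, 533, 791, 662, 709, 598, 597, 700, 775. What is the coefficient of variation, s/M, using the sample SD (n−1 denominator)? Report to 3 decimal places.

n = 10, Σ = 7023, M = 702.3000
Σ(x−M)² = 97690.100; s = √(97690.100/9) = 104.1847
CV = 104.1847 / 702.3000 = 0.14835

0.148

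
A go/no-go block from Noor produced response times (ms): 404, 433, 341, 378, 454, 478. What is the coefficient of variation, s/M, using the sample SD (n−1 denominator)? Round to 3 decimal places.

0.122

n = 6, Σ = 2488, M = 414.6667
Σ(x−M)² = 12779.333; s = √(12779.333/5) = 50.5556
CV = 50.5556 / 414.6667 = 0.12192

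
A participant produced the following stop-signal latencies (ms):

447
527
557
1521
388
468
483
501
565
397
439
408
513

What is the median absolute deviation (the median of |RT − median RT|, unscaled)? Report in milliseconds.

44 ms

Sorted: 388, 397, 408, 439, 447, 468, 483, 501, 513, 527, 557, 565, 1521 → median = 483
|x − 483|: 36, 44, 74, 1038, 95, 15, 0, 18, 82, 86, 44, 75, 30
Sorted deviations: 0, 15, 18, 30, 36, 44, 44, 74, 75, 82, 86, 95, 1038 → MAD = 44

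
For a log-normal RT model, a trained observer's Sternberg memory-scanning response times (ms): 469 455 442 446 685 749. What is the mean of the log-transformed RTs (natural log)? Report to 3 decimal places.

6.268

ln(RT): 6.1506, 6.1203, 6.0913, 6.1003, 6.5294, 6.6187
Σ ln(RT) = 37.6107
Mean = 37.6107/6 = 6.26845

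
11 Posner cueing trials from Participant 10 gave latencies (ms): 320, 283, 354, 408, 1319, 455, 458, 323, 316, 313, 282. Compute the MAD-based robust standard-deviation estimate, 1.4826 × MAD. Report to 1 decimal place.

Sorted: 282, 283, 313, 316, 320, 323, 354, 408, 455, 458, 1319 → median = 323
|x − 323| sorted: 0, 3, 7, 10, 31, 40, 41, 85, 132, 135, 996 → MAD = 40
Robust SD ≈ 1.4826 × 40 = 59.304

59.3 ms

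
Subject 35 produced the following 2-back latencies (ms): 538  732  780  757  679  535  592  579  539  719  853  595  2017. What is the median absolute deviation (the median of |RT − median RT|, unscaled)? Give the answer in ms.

Sorted: 535, 538, 539, 579, 592, 595, 679, 719, 732, 757, 780, 853, 2017 → median = 679
|x − 679|: 141, 53, 101, 78, 0, 144, 87, 100, 140, 40, 174, 84, 1338
Sorted deviations: 0, 40, 53, 78, 84, 87, 100, 101, 140, 141, 144, 174, 1338 → MAD = 100

100 ms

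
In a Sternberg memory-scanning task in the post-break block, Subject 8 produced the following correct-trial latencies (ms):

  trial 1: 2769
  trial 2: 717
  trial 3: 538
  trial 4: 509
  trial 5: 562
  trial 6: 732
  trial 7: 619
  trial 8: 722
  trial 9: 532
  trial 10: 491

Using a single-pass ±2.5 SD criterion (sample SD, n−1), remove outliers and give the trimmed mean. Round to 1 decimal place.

n = 10, ΣRT = 8191, M = 819.100
Σ(x−M)² = 4300944.90; s = √(4300944.90/9) = 691.291
Cutoffs: 819.100 ± 2.5·691.291 → [-909.1, 2547.3]
Outside: 2769 → excluded.
Retained (n=9): Σ = 5422, mean = 5422/9 = 602.444

602.4 ms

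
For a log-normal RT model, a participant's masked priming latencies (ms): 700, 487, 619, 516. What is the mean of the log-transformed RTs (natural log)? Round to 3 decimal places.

ln(RT): 6.5511, 6.1883, 6.4281, 6.2461
Σ ln(RT) = 25.4136
Mean = 25.4136/4 = 6.35339

6.353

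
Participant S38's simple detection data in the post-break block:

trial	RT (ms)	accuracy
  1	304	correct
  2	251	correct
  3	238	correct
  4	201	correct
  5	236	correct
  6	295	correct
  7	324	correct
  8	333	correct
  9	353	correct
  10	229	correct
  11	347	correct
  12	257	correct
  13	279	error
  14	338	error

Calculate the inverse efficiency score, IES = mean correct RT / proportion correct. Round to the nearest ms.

327 ms

Correct trials (n=12): 304, 251, 238, 201, 236, 295, 324, 333, 353, 229, 347, 257
Mean correct RT = 3368/12 = 280.6667 ms
Proportion correct = 12/14
IES = 280.6667 / (12/14) = 327.444 ms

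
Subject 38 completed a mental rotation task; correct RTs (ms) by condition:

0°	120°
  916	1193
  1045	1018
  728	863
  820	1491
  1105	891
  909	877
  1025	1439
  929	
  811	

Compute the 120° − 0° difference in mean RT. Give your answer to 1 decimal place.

M(0°) = 8288/9 = 920.889
M(120°) = 7772/7 = 1110.286
Difference = 1110.286 − 920.889 = 189.397 ms

189.4 ms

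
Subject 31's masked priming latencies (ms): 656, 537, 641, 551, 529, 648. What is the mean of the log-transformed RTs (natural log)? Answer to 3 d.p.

ln(RT): 6.4862, 6.2860, 6.4630, 6.3117, 6.2710, 6.4739
Σ ln(RT) = 38.2918
Mean = 38.2918/6 = 6.38197

6.382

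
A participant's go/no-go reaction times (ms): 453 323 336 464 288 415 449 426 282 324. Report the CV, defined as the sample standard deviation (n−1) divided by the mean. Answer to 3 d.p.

0.192

n = 10, Σ = 3760, M = 376.0000
Σ(x−M)² = 46716.000; s = √(46716.000/9) = 72.0463
CV = 72.0463 / 376.0000 = 0.19161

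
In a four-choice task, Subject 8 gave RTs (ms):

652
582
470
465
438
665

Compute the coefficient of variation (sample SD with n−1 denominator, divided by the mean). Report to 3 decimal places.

0.185

n = 6, Σ = 3272, M = 545.3333
Σ(x−M)² = 50691.333; s = √(50691.333/5) = 100.6890
CV = 100.6890 / 545.3333 = 0.18464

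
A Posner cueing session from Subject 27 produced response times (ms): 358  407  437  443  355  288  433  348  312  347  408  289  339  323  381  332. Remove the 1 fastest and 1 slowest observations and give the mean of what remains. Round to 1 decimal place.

362.1 ms

Sorted: 288, 289, 312, 323, 332, 339, 347, 348, 355, 358, 381, 407, 408, 433, 437, 443
Drop lowest 1 (288) and highest 1 (443)
Remaining (n=14): Σ = 5069, mean = 5069/14 = 362.071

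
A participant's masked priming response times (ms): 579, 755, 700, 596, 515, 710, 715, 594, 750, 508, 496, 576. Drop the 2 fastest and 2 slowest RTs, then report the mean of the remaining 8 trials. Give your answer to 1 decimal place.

Sorted: 496, 508, 515, 576, 579, 594, 596, 700, 710, 715, 750, 755
Drop lowest 2 (496, 508) and highest 2 (750, 755)
Remaining (n=8): Σ = 4985, mean = 4985/8 = 623.125

623.1 ms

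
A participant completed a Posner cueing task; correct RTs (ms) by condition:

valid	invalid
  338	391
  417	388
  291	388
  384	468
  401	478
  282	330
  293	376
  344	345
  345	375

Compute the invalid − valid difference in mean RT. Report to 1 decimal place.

M(valid) = 3095/9 = 343.889
M(invalid) = 3539/9 = 393.222
Difference = 393.222 − 343.889 = 49.333 ms

49.3 ms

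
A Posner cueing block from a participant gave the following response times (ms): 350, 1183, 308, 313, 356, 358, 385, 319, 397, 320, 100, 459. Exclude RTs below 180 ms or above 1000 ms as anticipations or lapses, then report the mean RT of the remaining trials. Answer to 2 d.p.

Excluded: 100, 1183
Retained (n=10): Σ = 3565
Mean = 3565/10 = 356.5000

356.50 ms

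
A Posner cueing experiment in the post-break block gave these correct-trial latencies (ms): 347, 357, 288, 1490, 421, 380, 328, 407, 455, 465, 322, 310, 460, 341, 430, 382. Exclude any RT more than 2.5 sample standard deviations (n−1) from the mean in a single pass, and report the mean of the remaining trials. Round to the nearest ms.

380 ms

n = 16, ΣRT = 7183, M = 448.938
Σ(x−M)² = 1202796.94; s = √(1202796.94/15) = 283.172
Cutoffs: 448.938 ± 2.5·283.172 → [-259.0, 1156.9]
Outside: 1490 → excluded.
Retained (n=15): Σ = 5693, mean = 5693/15 = 379.533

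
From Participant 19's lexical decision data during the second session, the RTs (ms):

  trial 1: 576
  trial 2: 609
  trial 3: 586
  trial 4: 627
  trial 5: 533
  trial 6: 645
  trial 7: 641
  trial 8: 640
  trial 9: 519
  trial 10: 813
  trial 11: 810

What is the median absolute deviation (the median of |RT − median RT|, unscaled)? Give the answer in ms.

41 ms

Sorted: 519, 533, 576, 586, 609, 627, 640, 641, 645, 810, 813 → median = 627
|x − 627|: 51, 18, 41, 0, 94, 18, 14, 13, 108, 186, 183
Sorted deviations: 0, 13, 14, 18, 18, 41, 51, 94, 108, 183, 186 → MAD = 41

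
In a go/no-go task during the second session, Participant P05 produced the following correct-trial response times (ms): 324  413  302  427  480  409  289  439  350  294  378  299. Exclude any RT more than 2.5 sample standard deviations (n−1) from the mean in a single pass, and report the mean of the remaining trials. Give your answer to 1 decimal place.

367.0 ms

n = 12, ΣRT = 4404, M = 367.000
Σ(x−M)² = 47954.00; s = √(47954.00/11) = 66.026
Cutoffs: 367.000 ± 2.5·66.026 → [201.9, 532.1]
No RTs fall outside the cutoffs; all 12 retained. Mean = 4404/12 = 367.000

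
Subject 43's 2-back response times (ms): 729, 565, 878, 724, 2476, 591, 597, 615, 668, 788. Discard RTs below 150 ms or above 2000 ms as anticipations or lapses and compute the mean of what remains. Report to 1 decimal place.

683.9 ms

Excluded: 2476
Retained (n=9): Σ = 6155
Mean = 6155/9 = 683.8889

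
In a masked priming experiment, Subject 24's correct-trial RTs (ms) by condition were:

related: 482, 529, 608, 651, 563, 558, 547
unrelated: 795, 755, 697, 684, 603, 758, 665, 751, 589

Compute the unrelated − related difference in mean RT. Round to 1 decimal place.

M(related) = 3938/7 = 562.571
M(unrelated) = 6297/9 = 699.667
Difference = 699.667 − 562.571 = 137.095 ms

137.1 ms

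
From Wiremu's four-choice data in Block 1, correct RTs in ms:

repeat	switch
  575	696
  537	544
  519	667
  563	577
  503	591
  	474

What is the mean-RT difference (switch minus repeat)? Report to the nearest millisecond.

M(repeat) = 2697/5 = 539.400
M(switch) = 3549/6 = 591.500
Difference = 591.500 − 539.400 = 52.100 ms

52 ms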